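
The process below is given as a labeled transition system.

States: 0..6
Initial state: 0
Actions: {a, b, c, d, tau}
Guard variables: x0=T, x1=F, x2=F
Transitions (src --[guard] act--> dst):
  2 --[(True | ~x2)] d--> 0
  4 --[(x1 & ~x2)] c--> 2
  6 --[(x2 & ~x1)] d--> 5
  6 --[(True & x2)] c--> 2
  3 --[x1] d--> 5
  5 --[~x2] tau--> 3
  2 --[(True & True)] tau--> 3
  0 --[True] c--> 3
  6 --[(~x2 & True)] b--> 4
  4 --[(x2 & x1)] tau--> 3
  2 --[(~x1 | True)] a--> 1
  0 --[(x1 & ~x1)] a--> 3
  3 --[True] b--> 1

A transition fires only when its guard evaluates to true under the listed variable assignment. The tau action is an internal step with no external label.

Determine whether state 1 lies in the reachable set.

7 transition(s) survive guard evaluation.
depth 0: {0}
depth 1: {3}  now seen {0,3}
depth 2: {1}  now seen {0,1,3}
Reachable = {0,1,3}
trace reaching 1: c·b

Answer: REACHABLE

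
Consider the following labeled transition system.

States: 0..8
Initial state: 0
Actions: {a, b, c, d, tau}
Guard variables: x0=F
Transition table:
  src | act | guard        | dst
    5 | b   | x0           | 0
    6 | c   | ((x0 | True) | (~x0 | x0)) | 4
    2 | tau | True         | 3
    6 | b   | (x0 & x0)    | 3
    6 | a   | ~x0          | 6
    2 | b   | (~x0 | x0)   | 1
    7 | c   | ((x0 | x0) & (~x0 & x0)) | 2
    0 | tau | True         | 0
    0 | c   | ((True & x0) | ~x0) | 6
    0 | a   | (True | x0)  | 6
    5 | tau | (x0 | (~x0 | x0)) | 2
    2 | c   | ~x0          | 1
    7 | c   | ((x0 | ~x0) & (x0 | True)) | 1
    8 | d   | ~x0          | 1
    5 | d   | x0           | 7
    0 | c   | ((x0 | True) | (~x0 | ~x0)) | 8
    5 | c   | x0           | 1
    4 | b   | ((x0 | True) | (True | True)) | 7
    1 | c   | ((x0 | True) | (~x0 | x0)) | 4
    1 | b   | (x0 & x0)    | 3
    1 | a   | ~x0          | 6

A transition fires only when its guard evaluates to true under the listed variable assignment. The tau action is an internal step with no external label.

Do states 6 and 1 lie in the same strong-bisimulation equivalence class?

Answer: BISIMILAR

Working:
Refine partition for ~:
  π0 = {{0,1,2,3,4,5,6,7,8}}
  π1 = {{0},{1,6},{2},{3},{4},{5},{7},{8}}
8 equivalence class(es) (converged in 2)
[6]={1,6}  [1]={1,6}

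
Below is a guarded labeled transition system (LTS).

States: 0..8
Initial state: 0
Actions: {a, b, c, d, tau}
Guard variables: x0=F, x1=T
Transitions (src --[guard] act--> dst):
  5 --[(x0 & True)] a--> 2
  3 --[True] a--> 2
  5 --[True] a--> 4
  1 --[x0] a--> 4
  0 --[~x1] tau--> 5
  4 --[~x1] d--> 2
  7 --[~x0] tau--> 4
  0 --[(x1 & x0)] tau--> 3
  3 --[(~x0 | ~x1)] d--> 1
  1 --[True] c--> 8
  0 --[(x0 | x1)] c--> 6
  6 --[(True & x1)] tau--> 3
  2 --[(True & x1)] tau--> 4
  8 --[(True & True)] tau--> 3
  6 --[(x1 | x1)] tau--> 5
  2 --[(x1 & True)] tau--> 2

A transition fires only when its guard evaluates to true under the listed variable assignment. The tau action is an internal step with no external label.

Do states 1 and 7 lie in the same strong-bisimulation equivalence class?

Compute ~ classes (split until stable):
  round 0: {{0,1,2,3,4,5,6,7,8}}
  round 1: {{0,1},{2,6,7,8},{3},{4},{5}}
  round 2: {{0,1},{2},{3},{4},{5},{6},{7},{8}}
  round 3: {{0},{1},{2},{3},{4},{5},{6},{7},{8}}
Fixed point at round 4; 9 class(es).
[1]={1}  [7]={7}

Answer: NOT BISIMILAR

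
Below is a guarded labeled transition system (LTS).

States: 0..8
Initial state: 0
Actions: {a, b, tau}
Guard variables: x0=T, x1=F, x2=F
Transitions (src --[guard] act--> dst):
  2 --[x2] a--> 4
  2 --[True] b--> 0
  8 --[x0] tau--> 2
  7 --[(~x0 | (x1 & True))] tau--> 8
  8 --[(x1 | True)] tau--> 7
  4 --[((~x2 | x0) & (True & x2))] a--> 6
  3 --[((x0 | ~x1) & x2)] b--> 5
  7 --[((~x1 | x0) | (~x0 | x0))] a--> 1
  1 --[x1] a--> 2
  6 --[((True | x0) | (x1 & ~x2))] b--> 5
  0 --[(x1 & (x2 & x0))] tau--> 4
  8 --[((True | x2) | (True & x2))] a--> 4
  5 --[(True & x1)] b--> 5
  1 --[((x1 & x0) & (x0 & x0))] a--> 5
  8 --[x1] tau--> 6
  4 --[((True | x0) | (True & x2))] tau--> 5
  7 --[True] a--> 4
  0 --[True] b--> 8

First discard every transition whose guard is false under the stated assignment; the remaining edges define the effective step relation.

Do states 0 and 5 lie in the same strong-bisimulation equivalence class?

Refine partition for ~:
  round 0: {{0,1,2,3,4,5,6,7,8}}
  round 1: {{0,2,6},{1,3,5},{4},{7},{8}}
  round 2: {{0},{1,3,5},{2},{4},{6},{7},{8}}
Fixed point at round 3; 7 class(es).
0∈{0}, 5∈{1,3,5}

Answer: NOT BISIMILAR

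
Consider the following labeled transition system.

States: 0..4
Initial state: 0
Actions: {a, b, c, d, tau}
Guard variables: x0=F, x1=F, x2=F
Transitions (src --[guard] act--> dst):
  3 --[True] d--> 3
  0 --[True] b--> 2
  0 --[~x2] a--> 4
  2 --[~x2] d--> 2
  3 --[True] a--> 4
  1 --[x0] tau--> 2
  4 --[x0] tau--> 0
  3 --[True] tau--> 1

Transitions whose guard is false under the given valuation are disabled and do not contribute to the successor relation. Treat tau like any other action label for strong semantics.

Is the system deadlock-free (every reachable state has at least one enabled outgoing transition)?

Answer: DEADLOCK at state 4

Analysis:
R = {0,2,4}
  0: a→4  b→2  [2 out]
  2: d→2  [1 out]
  4: ∅  [STUCK]
Path to 4: a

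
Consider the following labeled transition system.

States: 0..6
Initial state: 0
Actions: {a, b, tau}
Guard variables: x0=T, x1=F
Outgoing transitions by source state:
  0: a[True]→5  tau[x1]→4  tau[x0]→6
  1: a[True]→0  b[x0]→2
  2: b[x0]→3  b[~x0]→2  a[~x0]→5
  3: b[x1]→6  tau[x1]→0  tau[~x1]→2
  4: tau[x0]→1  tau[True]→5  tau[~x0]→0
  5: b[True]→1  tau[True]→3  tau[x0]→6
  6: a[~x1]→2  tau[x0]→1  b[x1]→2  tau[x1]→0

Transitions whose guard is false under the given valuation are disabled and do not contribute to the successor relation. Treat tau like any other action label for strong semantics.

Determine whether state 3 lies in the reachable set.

Answer: REACHABLE

Working:
13 transition(s) survive guard evaluation.
Layer 0: {0}
Layer 1: {5,6}  total {0,5,6}
Layer 2: {1,2,3}  total {0,1,2,3,5,6}
Reachable = {0,1,2,3,5,6}
trace reaching 3: a·tau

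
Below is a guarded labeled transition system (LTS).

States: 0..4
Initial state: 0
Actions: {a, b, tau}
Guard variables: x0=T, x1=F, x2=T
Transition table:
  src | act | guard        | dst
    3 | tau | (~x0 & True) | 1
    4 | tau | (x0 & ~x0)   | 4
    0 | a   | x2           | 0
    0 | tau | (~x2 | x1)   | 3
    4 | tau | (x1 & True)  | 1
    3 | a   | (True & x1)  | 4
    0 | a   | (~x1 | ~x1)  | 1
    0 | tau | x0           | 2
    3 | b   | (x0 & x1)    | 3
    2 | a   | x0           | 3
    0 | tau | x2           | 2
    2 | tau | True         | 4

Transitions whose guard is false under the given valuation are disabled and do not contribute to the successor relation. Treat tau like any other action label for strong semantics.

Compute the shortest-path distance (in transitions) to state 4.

Answer: 2

Working:
Layered search for 4:
  Layer 0: {0}
  Layer 1: {1,2}
  Layer 2: {3,4}
first hit 4 at d=2 via tau·tau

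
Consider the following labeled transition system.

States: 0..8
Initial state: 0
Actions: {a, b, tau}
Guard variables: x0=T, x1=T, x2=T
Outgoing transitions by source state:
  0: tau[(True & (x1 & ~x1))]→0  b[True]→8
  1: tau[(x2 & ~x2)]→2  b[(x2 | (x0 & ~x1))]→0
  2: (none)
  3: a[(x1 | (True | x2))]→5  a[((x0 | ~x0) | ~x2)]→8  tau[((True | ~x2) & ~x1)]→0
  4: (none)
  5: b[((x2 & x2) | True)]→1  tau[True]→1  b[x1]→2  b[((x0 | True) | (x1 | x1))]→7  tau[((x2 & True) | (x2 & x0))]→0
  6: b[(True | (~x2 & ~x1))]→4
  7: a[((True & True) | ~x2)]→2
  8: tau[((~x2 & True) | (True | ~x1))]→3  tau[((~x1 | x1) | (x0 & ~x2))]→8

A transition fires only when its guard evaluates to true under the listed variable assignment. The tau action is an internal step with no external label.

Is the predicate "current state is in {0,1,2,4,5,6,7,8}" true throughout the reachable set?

Allowed set {0,1,2,4,5,6,7,8}
R = {0,1,2,3,5,7,8}
  0: ✓
  1: ✓
  2: ✓
  3: outside
  5: ✓
  7: ✓
  8: ✓
counterexample path to 3: b·tau

Answer: INVARIANT VIOLATED at state 3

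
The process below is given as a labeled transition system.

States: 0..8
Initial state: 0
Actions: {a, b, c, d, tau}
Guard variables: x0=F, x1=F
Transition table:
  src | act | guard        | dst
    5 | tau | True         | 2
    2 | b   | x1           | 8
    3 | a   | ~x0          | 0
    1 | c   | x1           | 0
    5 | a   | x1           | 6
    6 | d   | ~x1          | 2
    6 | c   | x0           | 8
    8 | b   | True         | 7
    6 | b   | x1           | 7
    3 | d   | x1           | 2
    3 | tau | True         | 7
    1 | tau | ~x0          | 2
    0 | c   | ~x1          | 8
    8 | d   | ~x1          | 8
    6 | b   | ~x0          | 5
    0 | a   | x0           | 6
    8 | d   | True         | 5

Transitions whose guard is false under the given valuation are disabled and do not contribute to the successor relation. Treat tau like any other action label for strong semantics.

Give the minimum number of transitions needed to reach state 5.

BFS to 5:
  L0 = {0}
  L1 = {8}
  L2 = {5,7}
5 enters at depth 2; path c·d

Answer: 2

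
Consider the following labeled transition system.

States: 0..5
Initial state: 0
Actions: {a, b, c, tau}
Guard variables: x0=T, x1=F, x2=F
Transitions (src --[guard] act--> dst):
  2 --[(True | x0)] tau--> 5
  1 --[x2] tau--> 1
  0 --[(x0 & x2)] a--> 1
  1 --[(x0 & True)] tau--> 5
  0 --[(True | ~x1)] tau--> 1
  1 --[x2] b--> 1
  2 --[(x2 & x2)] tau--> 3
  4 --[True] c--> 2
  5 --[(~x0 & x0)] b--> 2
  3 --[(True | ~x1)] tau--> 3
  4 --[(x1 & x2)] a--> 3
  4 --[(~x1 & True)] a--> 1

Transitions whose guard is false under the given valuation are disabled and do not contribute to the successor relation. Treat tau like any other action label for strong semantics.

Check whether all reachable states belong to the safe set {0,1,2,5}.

Answer: INVARIANT HOLDS

Working:
Allowed set {0,1,2,5}
R = {0,1,5}
  0: safe
  1: safe
  5: safe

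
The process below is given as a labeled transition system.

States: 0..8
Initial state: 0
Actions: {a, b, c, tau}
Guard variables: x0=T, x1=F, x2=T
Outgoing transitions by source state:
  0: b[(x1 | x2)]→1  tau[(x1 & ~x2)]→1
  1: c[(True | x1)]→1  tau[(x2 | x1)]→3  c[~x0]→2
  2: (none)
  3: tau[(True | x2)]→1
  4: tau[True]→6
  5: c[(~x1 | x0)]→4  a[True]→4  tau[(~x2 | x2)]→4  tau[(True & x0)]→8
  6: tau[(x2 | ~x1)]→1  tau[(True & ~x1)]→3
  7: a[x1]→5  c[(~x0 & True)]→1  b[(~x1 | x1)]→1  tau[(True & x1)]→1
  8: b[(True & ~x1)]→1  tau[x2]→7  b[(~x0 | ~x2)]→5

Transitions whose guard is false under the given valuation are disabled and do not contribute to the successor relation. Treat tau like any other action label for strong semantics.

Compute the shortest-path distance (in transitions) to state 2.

Layered search for 2:
  Layer 0: {0}
  Layer 1: {1}
  Layer 2: {3}
2 never appears.

Answer: UNREACHABLE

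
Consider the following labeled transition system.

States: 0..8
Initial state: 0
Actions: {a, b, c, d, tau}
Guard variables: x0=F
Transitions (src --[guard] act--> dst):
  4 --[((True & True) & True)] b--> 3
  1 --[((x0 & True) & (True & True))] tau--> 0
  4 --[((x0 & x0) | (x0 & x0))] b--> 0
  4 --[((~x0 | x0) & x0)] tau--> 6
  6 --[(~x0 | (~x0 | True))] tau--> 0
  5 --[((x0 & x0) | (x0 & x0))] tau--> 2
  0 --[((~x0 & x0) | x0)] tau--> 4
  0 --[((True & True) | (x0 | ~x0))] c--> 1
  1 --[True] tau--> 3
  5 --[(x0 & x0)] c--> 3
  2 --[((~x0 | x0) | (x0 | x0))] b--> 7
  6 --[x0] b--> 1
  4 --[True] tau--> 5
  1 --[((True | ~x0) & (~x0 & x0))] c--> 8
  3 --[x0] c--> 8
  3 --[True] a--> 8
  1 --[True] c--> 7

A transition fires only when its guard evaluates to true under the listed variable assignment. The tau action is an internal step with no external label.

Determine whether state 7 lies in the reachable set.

8 transition(s) survive guard evaluation.
Layer 0: {0}
Layer 1: {1}  cumulative {0,1}
Layer 2: {3,7}  cumulative {0,1,3,7}
Layer 3: {8}  cumulative {0,1,3,7,8}
Reachable = {0,1,3,7,8}
Path to 7: c·c

Answer: REACHABLE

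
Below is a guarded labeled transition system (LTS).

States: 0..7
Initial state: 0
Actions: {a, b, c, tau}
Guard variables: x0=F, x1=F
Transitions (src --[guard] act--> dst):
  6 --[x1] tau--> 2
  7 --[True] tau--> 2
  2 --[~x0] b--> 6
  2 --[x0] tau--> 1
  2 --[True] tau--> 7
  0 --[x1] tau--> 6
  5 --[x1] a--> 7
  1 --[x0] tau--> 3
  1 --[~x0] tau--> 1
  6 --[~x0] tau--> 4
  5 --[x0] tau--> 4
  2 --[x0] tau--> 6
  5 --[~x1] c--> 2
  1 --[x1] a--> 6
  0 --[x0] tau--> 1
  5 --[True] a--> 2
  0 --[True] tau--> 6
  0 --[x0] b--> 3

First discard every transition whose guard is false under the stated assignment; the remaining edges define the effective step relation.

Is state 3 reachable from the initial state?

Answer: UNREACHABLE

Trace:
8 transition(s) survive guard evaluation.
depth 0: {0}
depth 1: {6}  cumulative {0,6}
depth 2: {4}  cumulative {0,4,6}
Reach set: {0,4,6}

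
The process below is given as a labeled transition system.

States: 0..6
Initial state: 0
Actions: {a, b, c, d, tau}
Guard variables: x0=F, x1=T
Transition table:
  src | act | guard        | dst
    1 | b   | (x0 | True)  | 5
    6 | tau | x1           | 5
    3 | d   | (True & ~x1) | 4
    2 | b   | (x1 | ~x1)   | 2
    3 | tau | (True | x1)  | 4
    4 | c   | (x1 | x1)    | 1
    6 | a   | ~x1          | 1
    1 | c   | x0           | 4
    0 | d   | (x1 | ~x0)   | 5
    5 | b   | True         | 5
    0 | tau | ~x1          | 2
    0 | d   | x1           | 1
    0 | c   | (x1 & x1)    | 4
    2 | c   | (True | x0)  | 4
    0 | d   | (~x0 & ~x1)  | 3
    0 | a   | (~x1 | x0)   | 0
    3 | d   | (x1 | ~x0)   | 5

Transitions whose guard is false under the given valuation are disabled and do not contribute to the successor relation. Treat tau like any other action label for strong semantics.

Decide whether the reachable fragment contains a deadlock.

Answer: DEADLOCK-FREE

Trace:
Reachable = {0,1,4,5}
  0: c→4  d→1  d→5  [3 out]
  1: b→5  [1 out]
  4: c→1  [1 out]
  5: b→5  [1 out]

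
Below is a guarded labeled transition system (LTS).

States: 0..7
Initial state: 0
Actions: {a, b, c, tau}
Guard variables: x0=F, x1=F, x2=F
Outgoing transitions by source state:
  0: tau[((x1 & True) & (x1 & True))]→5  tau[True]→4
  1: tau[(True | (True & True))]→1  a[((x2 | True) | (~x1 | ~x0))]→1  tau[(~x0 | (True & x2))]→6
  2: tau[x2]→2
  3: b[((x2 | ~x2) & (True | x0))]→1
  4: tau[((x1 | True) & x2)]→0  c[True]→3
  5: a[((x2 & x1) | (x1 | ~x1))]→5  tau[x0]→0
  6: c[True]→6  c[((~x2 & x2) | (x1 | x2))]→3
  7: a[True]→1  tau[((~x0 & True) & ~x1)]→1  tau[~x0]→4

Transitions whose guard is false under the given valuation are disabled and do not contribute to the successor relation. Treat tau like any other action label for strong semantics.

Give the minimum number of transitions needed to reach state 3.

Answer: 2

Working:
BFS to 3:
  Layer 0: {0}
  Layer 1: {4}
  Layer 2: {3}
3 enters at depth 2; path tau·c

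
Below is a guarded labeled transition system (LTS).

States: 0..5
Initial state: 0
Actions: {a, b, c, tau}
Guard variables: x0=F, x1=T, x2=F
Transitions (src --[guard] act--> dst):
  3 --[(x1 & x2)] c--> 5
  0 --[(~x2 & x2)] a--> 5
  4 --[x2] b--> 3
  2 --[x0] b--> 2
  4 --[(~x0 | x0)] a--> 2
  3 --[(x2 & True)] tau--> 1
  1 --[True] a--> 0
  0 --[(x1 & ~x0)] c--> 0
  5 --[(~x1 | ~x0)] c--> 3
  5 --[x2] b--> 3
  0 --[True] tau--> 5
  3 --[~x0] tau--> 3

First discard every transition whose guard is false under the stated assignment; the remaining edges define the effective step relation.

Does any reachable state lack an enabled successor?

Reach set: {0,3,5}
  0: c→0  tau→5  [2 exit(s)]
  3: tau→3  [1 exit(s)]
  5: c→3  [1 exit(s)]

Answer: DEADLOCK-FREE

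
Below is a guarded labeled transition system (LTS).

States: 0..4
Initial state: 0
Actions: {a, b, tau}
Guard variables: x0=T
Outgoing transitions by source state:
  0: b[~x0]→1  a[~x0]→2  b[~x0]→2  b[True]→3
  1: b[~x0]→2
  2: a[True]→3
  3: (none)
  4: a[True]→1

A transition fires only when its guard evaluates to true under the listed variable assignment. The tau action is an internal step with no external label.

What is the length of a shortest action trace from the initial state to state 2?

BFS to 2:
  Layer 0: {0}
  Layer 1: {3}
2 never appears.

Answer: UNREACHABLE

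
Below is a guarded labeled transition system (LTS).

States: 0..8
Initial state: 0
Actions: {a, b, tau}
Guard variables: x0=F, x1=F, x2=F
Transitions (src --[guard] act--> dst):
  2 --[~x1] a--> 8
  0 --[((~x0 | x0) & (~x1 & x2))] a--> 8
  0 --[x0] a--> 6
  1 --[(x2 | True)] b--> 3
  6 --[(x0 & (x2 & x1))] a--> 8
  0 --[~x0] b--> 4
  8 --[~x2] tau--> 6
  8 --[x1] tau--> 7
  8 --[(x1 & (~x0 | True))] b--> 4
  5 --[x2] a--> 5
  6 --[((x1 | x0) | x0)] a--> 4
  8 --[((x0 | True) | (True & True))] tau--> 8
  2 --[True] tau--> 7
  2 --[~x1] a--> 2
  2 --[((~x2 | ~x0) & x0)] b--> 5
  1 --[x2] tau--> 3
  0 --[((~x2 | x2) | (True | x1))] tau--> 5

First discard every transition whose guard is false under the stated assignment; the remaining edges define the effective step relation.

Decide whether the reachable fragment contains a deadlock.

Answer: DEADLOCK at state 4

Working:
R = {0,4,5}
  0: b→4  tau→5  [2 out]
  4: ∅  [STUCK]
  5: ∅  [STUCK]
trace reaching 4: b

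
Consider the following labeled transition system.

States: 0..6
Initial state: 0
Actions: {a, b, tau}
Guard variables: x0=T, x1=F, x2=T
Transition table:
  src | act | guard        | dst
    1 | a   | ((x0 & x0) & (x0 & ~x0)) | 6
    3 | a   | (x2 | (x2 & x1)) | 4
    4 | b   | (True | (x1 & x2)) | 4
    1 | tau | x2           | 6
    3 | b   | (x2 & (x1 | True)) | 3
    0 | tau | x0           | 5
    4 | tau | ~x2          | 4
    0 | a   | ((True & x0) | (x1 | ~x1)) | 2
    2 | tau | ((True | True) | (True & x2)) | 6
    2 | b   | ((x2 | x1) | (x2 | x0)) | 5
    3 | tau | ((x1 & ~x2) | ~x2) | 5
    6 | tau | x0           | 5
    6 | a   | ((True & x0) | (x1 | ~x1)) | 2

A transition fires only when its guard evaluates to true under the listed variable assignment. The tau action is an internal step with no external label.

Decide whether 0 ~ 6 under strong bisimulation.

Answer: BISIMILAR

Analysis:
Compute ~ classes (split until stable):
  π0 = {{0,1,2,3,4,5,6}}
  π1 = {{0,6},{1},{2},{3},{4},{5}}
6 equivalence class(es) (converged in 2)
class of 0: {0,6}; class of 6: {0,6}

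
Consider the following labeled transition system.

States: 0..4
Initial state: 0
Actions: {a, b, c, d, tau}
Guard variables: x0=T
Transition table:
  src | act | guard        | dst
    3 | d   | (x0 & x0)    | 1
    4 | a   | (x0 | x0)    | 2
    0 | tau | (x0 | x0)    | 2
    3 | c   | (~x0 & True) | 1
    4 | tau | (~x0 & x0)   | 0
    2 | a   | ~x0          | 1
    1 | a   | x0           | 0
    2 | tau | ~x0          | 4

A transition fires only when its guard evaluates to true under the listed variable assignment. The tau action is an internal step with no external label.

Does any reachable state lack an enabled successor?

Reach set: {0,2}
  0: tau→2  [1 out]
  2: ∅  [deadlock]
trace reaching 2: tau

Answer: DEADLOCK at state 2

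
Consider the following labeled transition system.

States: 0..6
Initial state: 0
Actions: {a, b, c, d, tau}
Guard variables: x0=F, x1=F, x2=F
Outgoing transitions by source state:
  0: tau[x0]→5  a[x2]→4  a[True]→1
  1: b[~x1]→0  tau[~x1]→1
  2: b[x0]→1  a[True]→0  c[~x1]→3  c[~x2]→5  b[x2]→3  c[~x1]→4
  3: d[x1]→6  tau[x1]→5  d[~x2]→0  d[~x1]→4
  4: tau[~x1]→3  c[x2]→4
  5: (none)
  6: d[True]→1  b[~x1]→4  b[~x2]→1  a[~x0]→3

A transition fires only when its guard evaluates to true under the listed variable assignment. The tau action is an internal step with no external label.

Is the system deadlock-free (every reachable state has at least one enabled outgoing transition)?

Answer: DEADLOCK-FREE

Trace:
Reach set: {0,1}
  0: a→1  [deg 1]
  1: b→0  tau→1  [deg 2]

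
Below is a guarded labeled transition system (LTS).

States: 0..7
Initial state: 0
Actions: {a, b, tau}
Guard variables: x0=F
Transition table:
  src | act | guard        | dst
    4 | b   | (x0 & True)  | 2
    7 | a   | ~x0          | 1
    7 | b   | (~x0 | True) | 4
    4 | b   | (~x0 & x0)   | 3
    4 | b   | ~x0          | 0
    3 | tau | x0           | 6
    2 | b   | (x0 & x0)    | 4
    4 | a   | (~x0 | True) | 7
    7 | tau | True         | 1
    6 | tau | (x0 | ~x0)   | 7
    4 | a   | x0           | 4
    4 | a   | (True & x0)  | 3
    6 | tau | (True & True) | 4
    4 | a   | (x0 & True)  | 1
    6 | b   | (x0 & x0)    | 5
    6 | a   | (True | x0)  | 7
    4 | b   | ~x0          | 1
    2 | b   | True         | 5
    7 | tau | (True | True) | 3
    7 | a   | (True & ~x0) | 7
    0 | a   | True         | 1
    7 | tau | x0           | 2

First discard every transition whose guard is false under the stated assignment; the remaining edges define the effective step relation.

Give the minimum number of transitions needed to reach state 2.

Breadth-first toward 2:
  depth 0: {0}
  depth 1: {1}
2 never appears.

Answer: UNREACHABLE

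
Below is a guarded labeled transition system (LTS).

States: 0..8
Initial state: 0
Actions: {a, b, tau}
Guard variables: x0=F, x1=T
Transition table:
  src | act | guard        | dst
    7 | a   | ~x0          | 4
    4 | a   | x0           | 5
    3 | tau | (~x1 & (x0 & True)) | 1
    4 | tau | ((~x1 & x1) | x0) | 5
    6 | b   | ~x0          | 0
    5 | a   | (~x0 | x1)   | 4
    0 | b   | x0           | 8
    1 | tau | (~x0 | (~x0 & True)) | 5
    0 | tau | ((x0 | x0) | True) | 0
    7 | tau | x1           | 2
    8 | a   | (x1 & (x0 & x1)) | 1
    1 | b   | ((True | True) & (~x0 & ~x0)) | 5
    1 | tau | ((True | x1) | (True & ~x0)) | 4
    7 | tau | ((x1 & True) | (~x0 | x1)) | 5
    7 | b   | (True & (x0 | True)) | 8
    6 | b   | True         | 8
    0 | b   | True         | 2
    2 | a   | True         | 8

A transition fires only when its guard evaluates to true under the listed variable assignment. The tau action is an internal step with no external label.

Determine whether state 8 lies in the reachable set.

After dropping false guards: 13 live edges.
depth 0: {0}
depth 1: {2}  total {0,2}
depth 2: {8}  total {0,2,8}
Reach set: {0,2,8}
trace reaching 8: b·a

Answer: REACHABLE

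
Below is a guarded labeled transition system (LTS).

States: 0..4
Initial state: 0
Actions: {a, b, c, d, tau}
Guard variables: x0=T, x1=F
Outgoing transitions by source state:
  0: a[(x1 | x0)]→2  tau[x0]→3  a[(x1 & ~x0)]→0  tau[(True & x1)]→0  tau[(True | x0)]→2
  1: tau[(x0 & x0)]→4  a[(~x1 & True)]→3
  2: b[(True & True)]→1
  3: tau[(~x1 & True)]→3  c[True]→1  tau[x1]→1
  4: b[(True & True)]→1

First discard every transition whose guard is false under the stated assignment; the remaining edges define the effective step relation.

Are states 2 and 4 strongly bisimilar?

Bisimulation quotient by refinement:
  P[0] = {{0,1,2,3,4}}
  P[1] = {{0,1},{2,4},{3}}
  P[2] = {{0},{1},{2,4},{3}}
4 equivalence class(es) (converged in 3)
2∈{2,4}, 4∈{2,4}

Answer: BISIMILAR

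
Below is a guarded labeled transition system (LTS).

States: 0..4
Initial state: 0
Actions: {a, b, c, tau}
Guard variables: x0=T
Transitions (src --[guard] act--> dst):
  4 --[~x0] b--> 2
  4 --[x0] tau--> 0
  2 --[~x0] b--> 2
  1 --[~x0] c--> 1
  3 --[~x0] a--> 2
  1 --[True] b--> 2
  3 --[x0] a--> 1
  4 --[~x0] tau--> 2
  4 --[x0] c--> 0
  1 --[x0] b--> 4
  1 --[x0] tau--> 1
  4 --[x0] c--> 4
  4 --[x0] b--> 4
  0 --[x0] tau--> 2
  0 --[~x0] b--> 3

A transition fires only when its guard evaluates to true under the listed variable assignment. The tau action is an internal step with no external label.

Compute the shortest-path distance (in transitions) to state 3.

Answer: UNREACHABLE

Analysis:
BFS to 3:
  depth 0: {0}
  depth 1: {2}
3 never appears.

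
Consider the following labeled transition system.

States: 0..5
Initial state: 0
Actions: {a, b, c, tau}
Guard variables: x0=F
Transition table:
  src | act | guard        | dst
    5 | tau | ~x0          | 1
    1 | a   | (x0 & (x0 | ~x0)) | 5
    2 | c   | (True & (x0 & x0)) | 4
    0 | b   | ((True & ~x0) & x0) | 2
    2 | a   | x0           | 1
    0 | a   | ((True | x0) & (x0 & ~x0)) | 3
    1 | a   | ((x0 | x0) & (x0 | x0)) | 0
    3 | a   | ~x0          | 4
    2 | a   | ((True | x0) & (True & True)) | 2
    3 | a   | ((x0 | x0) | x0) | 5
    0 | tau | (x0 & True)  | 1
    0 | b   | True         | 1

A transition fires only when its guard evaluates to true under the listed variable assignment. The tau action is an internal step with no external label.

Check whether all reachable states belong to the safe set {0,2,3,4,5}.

Safe = {0,2,3,4,5}
Reach set: {0,1}
  0: ✓
  1: VIOLATES
witness against invariant: b → 1

Answer: INVARIANT VIOLATED at state 1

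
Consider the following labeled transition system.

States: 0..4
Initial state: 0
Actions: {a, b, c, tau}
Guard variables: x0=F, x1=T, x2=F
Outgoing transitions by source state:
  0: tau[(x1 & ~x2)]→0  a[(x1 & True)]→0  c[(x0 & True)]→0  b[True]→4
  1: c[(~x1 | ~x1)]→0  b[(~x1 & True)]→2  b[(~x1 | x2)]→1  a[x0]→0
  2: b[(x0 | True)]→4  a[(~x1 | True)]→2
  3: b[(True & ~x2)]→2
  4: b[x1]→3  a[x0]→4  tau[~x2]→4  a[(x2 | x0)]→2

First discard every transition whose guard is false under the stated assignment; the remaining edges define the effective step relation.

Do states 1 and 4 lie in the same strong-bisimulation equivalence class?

Answer: NOT BISIMILAR

Analysis:
Compute ~ classes (split until stable):
  π0 = {{0,1,2,3,4}}
  π1 = {{0},{1},{2},{3},{4}}
5 equivalence class(es) (converged in 2)
class of 1: {1}; class of 4: {4}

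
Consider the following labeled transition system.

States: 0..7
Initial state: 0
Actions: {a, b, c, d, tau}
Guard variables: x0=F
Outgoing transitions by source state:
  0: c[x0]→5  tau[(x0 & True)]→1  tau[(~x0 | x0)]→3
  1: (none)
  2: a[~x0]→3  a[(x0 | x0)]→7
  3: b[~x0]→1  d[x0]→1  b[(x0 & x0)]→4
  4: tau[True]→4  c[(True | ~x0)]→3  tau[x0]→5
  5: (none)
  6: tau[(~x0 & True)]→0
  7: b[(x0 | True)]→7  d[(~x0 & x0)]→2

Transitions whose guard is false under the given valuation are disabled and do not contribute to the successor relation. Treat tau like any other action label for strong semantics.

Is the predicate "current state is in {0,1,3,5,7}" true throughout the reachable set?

Answer: INVARIANT HOLDS

Working:
Allowed set {0,1,3,5,7}
R = {0,1,3}
  0: ✓
  1: ✓
  3: ✓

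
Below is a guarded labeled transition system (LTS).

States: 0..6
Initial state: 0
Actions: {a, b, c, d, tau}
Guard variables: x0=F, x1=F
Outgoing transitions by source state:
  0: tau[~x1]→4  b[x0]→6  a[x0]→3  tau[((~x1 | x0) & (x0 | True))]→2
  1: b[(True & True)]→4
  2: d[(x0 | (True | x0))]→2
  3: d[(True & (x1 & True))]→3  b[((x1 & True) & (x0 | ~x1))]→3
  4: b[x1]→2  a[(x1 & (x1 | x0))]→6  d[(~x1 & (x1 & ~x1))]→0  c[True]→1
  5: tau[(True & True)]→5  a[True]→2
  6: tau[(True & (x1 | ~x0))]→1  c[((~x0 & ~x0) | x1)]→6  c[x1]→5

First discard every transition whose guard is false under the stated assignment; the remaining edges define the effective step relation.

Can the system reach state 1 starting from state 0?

Answer: REACHABLE

Trace:
Guard filter leaves 9 enabled edge(s).
L0 = {0}
L1 = {2,4}  now seen {0,2,4}
L2 = {1}  now seen {0,1,2,4}
Reach set: {0,1,2,4}
trace reaching 1: tau·c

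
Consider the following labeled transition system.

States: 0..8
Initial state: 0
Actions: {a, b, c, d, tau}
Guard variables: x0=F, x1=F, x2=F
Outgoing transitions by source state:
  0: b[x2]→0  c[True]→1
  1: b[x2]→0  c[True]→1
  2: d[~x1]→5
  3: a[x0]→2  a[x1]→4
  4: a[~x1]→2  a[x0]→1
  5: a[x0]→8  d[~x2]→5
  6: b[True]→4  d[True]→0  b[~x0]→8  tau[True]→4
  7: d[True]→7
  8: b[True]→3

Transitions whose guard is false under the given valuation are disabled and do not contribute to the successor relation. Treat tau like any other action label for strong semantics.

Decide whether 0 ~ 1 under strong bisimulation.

Answer: BISIMILAR

Analysis:
Compute ~ classes (split until stable):
  P[0] = {{0,1,2,3,4,5,6,7,8}}
  P[1] = {{0,1},{2,5,7},{3},{4},{6},{8}}
Fixed point at round 2; 6 class(es).
0∈{0,1}, 1∈{0,1}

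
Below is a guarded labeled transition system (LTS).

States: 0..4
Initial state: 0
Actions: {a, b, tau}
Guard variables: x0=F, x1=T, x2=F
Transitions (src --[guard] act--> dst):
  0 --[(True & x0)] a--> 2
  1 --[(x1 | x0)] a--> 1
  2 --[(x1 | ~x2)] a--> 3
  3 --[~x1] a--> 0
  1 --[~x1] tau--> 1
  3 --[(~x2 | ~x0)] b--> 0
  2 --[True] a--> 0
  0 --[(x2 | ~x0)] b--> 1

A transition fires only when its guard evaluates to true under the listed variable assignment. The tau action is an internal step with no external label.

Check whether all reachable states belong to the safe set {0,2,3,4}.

Answer: INVARIANT VIOLATED at state 1

Analysis:
Allowed set {0,2,3,4}
Reachable = {0,1}
  0: ✓
  1: ✗ unsafe
counterexample path to 1: b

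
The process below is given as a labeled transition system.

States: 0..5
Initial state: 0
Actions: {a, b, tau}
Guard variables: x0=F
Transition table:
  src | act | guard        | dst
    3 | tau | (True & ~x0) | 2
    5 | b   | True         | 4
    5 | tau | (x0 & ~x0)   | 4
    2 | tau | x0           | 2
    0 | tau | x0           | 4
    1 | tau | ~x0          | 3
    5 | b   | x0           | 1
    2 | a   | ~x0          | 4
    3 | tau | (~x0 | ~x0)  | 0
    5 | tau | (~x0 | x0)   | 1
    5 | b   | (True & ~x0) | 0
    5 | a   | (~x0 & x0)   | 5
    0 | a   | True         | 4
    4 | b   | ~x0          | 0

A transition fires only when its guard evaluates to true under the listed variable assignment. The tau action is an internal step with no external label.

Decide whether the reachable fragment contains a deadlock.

Answer: DEADLOCK-FREE

Trace:
R = {0,4}
  0: a→4  [1 exit(s)]
  4: b→0  [1 exit(s)]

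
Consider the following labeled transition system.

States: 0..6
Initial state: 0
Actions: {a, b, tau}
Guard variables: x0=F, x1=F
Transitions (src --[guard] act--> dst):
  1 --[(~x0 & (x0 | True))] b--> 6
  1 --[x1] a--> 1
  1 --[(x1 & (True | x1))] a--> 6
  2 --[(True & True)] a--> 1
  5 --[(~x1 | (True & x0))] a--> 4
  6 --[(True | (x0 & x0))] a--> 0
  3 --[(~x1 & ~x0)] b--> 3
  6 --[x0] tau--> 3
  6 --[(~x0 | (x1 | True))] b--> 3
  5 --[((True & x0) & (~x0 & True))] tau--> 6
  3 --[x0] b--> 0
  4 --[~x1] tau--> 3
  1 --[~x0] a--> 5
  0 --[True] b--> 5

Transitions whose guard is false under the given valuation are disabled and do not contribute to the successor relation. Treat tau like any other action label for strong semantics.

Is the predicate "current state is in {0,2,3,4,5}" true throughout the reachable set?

Answer: INVARIANT HOLDS

Analysis:
Safe = {0,2,3,4,5}
R = {0,3,4,5}
  0: ✓
  3: ✓
  4: ✓
  5: ✓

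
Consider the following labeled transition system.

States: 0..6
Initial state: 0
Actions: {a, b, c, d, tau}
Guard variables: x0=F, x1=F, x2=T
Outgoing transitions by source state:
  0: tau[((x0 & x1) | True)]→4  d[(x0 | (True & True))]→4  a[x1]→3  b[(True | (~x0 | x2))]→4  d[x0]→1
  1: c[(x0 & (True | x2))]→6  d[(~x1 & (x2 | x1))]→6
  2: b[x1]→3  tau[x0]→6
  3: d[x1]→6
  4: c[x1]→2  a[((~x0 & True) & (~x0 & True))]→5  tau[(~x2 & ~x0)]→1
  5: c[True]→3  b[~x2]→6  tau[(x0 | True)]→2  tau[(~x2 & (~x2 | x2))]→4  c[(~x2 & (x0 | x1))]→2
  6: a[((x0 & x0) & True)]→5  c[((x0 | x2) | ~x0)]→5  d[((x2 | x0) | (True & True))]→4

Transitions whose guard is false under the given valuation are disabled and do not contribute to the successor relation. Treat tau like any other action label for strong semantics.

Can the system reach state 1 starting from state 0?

Answer: UNREACHABLE

Working:
Guard filter leaves 9 enabled edge(s).
L0 = {0}
L1 = {4}  total {0,4}
L2 = {5}  total {0,4,5}
L3 = {2,3}  total {0,2,3,4,5}
Reachable = {0,2,3,4,5}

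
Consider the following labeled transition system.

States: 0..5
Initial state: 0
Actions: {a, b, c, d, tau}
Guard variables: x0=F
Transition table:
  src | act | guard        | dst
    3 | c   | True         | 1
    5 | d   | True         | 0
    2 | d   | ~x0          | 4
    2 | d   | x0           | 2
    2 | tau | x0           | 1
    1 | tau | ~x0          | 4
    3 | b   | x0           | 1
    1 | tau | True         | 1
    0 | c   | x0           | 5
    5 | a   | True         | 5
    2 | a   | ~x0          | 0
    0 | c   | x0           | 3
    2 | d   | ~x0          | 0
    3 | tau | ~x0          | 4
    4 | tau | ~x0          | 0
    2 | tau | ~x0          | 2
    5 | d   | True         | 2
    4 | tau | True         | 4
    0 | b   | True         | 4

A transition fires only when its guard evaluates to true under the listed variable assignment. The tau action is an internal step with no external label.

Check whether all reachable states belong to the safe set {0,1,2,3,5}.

Answer: INVARIANT VIOLATED at state 4

Working:
Inv-set: {0,1,2,3,5}
Reach set: {0,4}
  0: safe
  4: outside
witness against invariant: b → 4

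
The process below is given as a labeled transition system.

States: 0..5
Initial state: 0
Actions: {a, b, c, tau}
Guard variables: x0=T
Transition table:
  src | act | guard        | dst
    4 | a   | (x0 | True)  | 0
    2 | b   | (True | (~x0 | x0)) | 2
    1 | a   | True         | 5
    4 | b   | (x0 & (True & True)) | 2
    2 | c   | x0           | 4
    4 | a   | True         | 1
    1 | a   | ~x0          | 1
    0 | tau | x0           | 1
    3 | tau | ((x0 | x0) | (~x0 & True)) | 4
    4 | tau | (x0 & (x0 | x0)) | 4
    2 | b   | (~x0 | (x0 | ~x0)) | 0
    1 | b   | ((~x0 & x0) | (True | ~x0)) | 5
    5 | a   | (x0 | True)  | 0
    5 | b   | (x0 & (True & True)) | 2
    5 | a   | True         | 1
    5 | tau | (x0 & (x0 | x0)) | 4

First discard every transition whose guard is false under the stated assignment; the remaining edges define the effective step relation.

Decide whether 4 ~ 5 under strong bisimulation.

Compute ~ classes (split until stable):
  π0 = {{0,1,2,3,4,5}}
  π1 = {{0,3},{1},{2},{4,5}}
  π2 = {{0},{1},{2},{3},{4,5}}
stable after 3 split(s): 5 block(s)
[4]={4,5}  [5]={4,5}

Answer: BISIMILAR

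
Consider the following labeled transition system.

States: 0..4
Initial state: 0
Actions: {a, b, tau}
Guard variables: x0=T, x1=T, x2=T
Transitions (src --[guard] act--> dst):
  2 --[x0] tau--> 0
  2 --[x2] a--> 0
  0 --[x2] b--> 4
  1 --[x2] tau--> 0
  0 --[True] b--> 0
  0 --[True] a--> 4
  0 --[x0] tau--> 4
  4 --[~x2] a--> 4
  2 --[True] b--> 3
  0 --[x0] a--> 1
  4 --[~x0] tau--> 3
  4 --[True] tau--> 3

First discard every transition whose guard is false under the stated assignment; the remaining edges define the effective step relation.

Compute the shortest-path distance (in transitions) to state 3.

Answer: 2

Trace:
Layered search for 3:
  depth 0: {0}
  depth 1: {1,4}
  depth 2: {3}
first hit 3 at d=2 via a·tau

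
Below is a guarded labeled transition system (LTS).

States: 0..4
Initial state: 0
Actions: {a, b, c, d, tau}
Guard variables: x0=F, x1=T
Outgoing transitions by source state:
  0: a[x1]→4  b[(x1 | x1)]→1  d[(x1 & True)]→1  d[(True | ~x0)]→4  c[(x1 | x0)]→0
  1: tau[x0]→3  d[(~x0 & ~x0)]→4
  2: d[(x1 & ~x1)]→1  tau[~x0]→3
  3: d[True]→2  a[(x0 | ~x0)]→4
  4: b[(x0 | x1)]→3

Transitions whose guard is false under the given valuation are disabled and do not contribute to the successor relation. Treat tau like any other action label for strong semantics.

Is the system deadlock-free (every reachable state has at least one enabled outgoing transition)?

R = {0,1,2,3,4}
  0: a→4  b→1  c→0  d→1  d→4  [5 out]
  1: d→4  [1 out]
  2: tau→3  [1 out]
  3: a→4  d→2  [2 out]
  4: b→3  [1 out]

Answer: DEADLOCK-FREE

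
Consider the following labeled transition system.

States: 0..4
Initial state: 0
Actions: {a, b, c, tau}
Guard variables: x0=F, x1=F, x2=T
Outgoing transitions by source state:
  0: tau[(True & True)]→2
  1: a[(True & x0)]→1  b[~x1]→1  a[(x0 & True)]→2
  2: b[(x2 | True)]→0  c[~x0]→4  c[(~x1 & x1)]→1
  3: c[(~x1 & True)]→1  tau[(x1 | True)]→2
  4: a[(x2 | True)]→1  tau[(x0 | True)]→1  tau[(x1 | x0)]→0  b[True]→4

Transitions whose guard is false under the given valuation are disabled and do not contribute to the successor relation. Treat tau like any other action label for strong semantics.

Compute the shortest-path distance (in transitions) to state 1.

Answer: 3

Analysis:
Layered search for 1:
  Layer 0: {0}
  Layer 1: {2}
  Layer 2: {4}
  Layer 3: {1}
depth(1)=3, e.g. tau·c·a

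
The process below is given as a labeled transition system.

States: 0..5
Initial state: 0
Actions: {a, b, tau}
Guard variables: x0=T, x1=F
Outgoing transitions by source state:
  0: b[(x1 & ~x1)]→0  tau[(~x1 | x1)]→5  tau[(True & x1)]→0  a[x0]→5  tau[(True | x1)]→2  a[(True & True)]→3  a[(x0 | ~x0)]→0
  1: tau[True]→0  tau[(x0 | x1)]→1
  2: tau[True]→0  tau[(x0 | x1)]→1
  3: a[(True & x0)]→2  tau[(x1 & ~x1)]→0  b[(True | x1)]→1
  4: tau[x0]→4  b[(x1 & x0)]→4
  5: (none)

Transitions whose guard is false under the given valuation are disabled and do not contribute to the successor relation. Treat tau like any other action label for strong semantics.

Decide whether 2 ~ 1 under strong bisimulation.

Compute ~ classes (split until stable):
  round 0: {{0,1,2,3,4,5}}
  round 1: {{0},{1,2,4},{3},{5}}
  round 2: {{0},{1,2},{3},{4},{5}}
stable after 3 split(s): 5 block(s)
class of 2: {1,2}; class of 1: {1,2}

Answer: BISIMILAR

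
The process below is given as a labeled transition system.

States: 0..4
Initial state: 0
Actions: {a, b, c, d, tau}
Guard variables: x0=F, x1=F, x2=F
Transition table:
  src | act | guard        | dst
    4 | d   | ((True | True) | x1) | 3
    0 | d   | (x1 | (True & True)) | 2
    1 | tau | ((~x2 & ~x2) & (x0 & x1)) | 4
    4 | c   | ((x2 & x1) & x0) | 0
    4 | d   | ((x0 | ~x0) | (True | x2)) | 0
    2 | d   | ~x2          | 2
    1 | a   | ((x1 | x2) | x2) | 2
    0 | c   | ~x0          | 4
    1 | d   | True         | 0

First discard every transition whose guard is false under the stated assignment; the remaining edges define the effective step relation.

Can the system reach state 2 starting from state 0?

Answer: REACHABLE

Analysis:
After dropping false guards: 6 live edges.
L0 = {0}
L1 = {2,4}  cumulative {0,2,4}
L2 = {3}  cumulative {0,2,3,4}
Reachable = {0,2,3,4}
Path to 2: d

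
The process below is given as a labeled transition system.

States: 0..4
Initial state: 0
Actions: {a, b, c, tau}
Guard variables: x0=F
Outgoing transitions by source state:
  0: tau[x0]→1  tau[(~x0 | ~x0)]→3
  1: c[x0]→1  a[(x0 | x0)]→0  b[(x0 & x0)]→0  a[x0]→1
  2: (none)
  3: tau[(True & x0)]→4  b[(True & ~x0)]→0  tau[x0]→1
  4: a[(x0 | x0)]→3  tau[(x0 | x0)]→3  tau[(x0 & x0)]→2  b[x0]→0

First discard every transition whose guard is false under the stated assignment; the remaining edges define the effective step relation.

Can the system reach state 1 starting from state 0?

2 transition(s) survive guard evaluation.
L0 = {0}
L1 = {3}  total {0,3}
R = {0,3}

Answer: UNREACHABLE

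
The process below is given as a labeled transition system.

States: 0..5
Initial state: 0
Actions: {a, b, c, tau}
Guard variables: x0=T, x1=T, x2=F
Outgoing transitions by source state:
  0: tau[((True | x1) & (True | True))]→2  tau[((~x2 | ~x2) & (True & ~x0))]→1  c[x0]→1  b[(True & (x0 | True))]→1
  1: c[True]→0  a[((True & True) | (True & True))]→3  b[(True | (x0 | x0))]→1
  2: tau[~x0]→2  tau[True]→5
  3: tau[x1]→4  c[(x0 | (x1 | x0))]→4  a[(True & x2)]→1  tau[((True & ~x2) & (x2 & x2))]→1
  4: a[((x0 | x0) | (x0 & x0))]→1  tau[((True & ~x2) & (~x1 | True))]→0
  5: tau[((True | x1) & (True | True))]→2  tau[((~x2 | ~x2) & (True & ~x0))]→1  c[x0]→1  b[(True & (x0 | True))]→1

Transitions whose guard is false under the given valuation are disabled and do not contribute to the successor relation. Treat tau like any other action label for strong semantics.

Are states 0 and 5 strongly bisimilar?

Bisimulation quotient by refinement:
  π0 = {{0,1,2,3,4,5}}
  π1 = {{0,5},{1},{2},{3},{4}}
Fixed point at round 2; 5 class(es).
class of 0: {0,5}; class of 5: {0,5}

Answer: BISIMILAR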